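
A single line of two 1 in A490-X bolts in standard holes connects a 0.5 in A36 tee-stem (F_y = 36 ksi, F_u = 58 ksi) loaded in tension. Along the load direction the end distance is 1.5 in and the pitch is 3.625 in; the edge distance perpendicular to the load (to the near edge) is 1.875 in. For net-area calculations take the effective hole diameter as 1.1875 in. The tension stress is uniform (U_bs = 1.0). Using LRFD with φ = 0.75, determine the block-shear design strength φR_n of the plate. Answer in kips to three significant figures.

69.4 kips

Shear plane L_v = 1.5 + 1·3.625 = 5.125 in; A_gv = 5.125 × 0.5 = 2.562 in².
A_nv = (5.125 − 1.5·1.1875) × 0.5 = 1.672 in².
A_nt = (1.875 − 0.5·1.1875) × 0.5 = 0.6406 in².
0.6 F_u A_nv = 58.18 kips; 0.6 F_y A_gv = 55.35 kips → shear yielding governs the shear term.
R_n = 55.35 + 1.0 × 58 × 0.6406 = 92.51 kips.
Design strength φR_n = 0.75 × 92.51 = 69.4 kips.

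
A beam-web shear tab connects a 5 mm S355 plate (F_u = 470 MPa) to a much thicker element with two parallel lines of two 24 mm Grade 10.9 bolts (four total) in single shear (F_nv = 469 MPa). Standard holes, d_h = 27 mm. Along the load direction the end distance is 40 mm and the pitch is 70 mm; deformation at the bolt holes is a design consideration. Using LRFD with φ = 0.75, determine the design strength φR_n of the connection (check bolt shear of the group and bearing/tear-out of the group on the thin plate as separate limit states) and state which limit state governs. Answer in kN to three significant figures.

294 kN (bearing governs)

Bolt shear: A_b = π·24²/4 = 452.4 mm²; R_n = 469 × 452.4 × 4 × 1 / 1000 = 848.7 kN → 0.75 × 848.7 = 637 kN.
Bearing (1.2 l_c t F_u ≤ 2.4 d t F_u): upper limit = 2.4·24·5·470 / 1000 = 135.4 kN.
  Edge l_c = 40 − 27/2 = 26.5 → r_n = 74.73 kN; interior l_c = 70 − 27 = 43 → r_n = 121.3 kN.
  R_n,bearing = 2·74.73 + 2·121.3 = 392 kN → 0.75 × 392 = 294 kN.
Bearing governs: 294 kN.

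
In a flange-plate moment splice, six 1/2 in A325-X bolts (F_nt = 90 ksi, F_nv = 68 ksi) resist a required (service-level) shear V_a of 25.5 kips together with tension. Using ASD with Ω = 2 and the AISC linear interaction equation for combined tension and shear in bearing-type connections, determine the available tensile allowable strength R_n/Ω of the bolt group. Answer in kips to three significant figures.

A_b = π·0.5²/4 = 0.1963 in²; f_rv = 25.5 / (6 × 0.1963) = 21.65 ksi.
F'_nt = 1.3 F_nt − (Ω F_nt / F_nv) f_rv = 1.3·90 − (2·90/68)·21.65 = 59.7 ksi, capped at F_nt → F'_nt = 59.7 ksi.
R_n = F'_nt · A_b · n = 59.7 × 0.1963 × 6 = 70.34 kips.
Allowable strength R_n/Ω = 70.34 / 2 = 35.2 kips.

35.2 kips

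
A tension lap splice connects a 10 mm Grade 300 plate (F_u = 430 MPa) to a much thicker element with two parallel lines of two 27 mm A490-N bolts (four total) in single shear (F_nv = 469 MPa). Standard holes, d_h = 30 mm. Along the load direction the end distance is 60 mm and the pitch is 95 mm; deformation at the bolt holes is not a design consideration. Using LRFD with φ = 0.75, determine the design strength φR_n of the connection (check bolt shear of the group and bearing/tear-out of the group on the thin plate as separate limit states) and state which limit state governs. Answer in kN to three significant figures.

806 kN (bolt shear governs)

Bolt shear: A_b = π·27²/4 = 572.6 mm²; R_n = 469 × 572.6 × 4 × 1 / 1000 = 1074 kN → 0.75 × 1074 = 806 kN.
Bearing (1.5 l_c t F_u ≤ 3.0 d t F_u): upper limit = 3.0·27·10·430 / 1000 = 348.3 kN.
  Edge l_c = 60 − 30/2 = 45 → r_n = 290.2 kN; interior l_c = 95 − 30 = 65 → r_n = 348.3 kN.
  R_n,bearing = 2·290.2 + 2·348.3 = 1277 kN → 0.75 × 1277 = 958 kN.
Bolt shear governs: 806 kN.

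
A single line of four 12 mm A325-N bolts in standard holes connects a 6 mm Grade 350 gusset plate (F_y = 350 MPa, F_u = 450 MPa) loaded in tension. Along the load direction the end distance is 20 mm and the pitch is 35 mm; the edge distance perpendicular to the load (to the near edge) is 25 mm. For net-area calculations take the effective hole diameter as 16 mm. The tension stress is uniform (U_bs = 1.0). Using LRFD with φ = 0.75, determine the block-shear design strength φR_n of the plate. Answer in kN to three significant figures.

118 kN

Shear plane L_v = 20 + 3·35 = 125 mm; A_gv = 125 × 6 = 750 mm².
A_nv = (125 − 3.5·16) × 6 = 414 mm².
A_nt = (25 − 0.5·16) × 6 = 102 mm².
0.6 F_u A_nv = 111.8 kN; 0.6 F_y A_gv = 157.5 kN → shear rupture governs the shear term.
R_n = 111.8 + 1.0 × 450 × 102 / 1000 = 157.7 kN.
Design strength φR_n = 0.75 × 157.7 = 118 kN.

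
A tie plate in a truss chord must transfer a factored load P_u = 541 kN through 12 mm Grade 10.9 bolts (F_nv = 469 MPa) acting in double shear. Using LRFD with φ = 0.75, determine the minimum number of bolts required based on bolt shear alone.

A_b = π·12²/4 = 113.1 mm².
Per-bolt design strength φR_n = 0.75 × 469 × 113.1 × 2 / 1000 = 79.56 kN.
n ≥ 541 / 79.56 = 6.8 → use 7 bolts.

7 bolts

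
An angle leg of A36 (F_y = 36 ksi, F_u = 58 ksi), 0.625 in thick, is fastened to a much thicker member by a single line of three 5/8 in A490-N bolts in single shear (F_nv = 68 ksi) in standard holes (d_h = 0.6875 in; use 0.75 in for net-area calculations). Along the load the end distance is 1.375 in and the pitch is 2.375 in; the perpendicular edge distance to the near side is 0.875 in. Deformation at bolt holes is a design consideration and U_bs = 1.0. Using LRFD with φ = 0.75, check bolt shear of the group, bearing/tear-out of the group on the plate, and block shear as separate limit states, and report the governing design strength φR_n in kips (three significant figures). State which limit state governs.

46.9 kips (bolt shear governs)

Bolt shear: A_b = π·0.625²/4 = 0.3068 in²; R_n = 68 × 0.3068 × 3 × 1 = 62.59 kips → 0.75 × 62.59 = 46.9 kips.
Bearing: edge l_c = 1.031, r_n = 44.86 kips; interior l_c = 1.688, r_n = 54.38 kips; R_n = 44.86 + 2·54.38 = 153.6 kips → 115 kips.
Block shear: A_gv = 3.828, A_nv = 2.656, A_nt = 0.3125 in²; R_n = min(0.6F_uA_nv, 0.6F_yA_gv) + U_bs·F_u·A_nt = 100.8 kips → 75.6 kips.
Bolt shear governs: 46.9 kips.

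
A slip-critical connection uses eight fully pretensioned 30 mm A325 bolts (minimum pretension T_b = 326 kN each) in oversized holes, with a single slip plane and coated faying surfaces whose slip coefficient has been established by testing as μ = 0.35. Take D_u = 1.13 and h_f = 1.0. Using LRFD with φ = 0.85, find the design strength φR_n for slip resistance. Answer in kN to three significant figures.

877 kN

R_n = μ · D_u · h_f · T_b · n_s · n_b = 0.35 × 1.13 × 1.0 × 326 × 1 × 8 = 1031 kN.
Design strength φR_n = 0.85 × 1031 = 877 kN.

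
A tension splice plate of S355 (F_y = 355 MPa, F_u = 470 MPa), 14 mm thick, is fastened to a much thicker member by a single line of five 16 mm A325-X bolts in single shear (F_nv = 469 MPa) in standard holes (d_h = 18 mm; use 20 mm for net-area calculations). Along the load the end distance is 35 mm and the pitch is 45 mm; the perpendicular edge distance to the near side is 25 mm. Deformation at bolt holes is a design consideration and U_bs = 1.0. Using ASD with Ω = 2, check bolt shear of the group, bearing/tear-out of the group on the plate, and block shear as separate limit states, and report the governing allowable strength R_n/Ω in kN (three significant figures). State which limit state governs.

Bolt shear: A_b = π·16²/4 = 201.1 mm²; R_n = 469 × 201.1 × 5 × 1 / 1000 = 471.5 kN → 471.5 / 2 = 236 kN.
Bearing: edge l_c = 26, r_n = 205.3 kN; interior l_c = 27, r_n = 213.2 kN; R_n = 205.3 + 4·213.2 = 1058 kN → 529 kN.
Block shear: A_gv = 3010, A_nv = 1750, A_nt = 210 mm²; R_n = min(0.6F_uA_nv, 0.6F_yA_gv) + U_bs·F_u·A_nt = 592.2 kN → 296 kN.
Bolt shear governs: 236 kN.

236 kN (bolt shear governs)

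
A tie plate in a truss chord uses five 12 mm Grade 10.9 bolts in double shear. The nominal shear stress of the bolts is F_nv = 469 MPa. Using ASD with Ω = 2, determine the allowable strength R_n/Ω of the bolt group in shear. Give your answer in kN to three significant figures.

A_b = π × 12² / 4 = 113.1 mm².
R_n = F_nv · A_b · n · n_s = 469 × 113.1 × 5 × 2 / 1000 = 530.4 kN.
Allowable strength R_n/Ω = 530.4 / 2 = 265 kN.

265 kN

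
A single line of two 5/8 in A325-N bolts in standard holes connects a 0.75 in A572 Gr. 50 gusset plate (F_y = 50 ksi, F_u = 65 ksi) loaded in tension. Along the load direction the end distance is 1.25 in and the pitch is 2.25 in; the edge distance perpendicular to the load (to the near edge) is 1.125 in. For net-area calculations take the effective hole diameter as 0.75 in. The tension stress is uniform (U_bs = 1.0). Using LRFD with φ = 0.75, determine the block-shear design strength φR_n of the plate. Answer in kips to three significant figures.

Shear plane L_v = 1.25 + 1·2.25 = 3.5 in; A_gv = 3.5 × 0.75 = 2.625 in².
A_nv = (3.5 − 1.5·0.75) × 0.75 = 1.781 in².
A_nt = (1.125 − 0.5·0.75) × 0.75 = 0.5625 in².
0.6 F_u A_nv = 69.47 kips; 0.6 F_y A_gv = 78.75 kips → shear rupture governs the shear term.
R_n = 69.47 + 1.0 × 65 × 0.5625 = 106 kips.
Design strength φR_n = 0.75 × 106 = 79.5 kips.

79.5 kips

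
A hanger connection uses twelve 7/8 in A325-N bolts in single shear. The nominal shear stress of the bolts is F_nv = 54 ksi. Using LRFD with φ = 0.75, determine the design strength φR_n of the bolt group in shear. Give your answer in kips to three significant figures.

292 kips

A_b = π × 0.875² / 4 = 0.6013 in².
R_n = F_nv · A_b · n · n_s = 54 × 0.6013 × 12 × 1 = 389.7 kips.
Design strength φR_n = 0.75 × 389.7 = 292 kips.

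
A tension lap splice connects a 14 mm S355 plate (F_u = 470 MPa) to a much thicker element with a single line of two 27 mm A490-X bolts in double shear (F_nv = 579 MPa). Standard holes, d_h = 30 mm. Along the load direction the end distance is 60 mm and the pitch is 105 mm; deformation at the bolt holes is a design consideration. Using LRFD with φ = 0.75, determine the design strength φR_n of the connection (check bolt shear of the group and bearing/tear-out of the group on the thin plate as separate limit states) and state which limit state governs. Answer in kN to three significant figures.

586 kN (bearing governs)

Bolt shear: A_b = π·27²/4 = 572.6 mm²; R_n = 579 × 572.6 × 2 × 2 / 1000 = 1326 kN → 0.75 × 1326 = 995 kN.
Bearing (1.2 l_c t F_u ≤ 2.4 d t F_u): upper limit = 2.4·27·14·470 / 1000 = 426.4 kN.
  Edge l_c = 60 − 30/2 = 45 → r_n = 355.3 kN; interior l_c = 105 − 30 = 75 → r_n = 426.4 kN.
  R_n,bearing = 1·355.3 + 1·426.4 = 781.7 kN → 0.75 × 781.7 = 586 kN.
Bearing governs: 586 kN.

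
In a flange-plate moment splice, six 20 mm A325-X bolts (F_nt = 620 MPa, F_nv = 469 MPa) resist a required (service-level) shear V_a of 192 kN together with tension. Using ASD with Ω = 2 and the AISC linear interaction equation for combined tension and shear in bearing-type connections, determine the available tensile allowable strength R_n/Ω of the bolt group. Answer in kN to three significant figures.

506 kN

A_b = π·20²/4 = 314.2 mm²; f_rv = 192 × 1000 / (6 × 314.2) = 101.9 MPa.
F'_nt = 1.3 F_nt − (Ω F_nt / F_nv) f_rv = 1.3·620 − (2·620/469)·101.9 = 536.7 MPa, capped at F_nt → F'_nt = 536.7 MPa.
R_n = F'_nt · A_b · n = 536.7 × 314.2 × 6 / 1000 = 1012 kN.
Allowable strength R_n/Ω = 1012 / 2 = 506 kN.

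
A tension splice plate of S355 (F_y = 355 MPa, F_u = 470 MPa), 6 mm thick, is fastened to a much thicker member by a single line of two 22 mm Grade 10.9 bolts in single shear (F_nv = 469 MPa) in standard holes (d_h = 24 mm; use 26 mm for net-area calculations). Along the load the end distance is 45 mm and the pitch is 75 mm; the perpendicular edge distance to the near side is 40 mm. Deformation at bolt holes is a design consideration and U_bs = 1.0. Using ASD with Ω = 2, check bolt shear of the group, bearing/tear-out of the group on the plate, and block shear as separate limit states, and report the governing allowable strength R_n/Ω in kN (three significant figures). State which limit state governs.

Bolt shear: A_b = π·22²/4 = 380.1 mm²; R_n = 469 × 380.1 × 2 × 1 / 1000 = 356.6 kN → 356.6 / 2 = 178 kN.
Bearing: edge l_c = 33, r_n = 111.7 kN; interior l_c = 51, r_n = 148.9 kN; R_n = 111.7 + 1·148.9 = 260.6 kN → 130 kN.
Block shear: A_gv = 720, A_nv = 486, A_nt = 162 mm²; R_n = min(0.6F_uA_nv, 0.6F_yA_gv) + U_bs·F_u·A_nt = 213.2 kN → 107 kN.
Block shear governs: 107 kN.

107 kN (block shear governs)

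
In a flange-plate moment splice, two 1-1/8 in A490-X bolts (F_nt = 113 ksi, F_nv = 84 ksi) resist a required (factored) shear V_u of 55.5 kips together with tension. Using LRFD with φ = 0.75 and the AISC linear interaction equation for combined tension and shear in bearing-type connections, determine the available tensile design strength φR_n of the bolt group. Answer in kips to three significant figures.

144 kips

A_b = π·1.125²/4 = 0.994 in²; f_rv = 55.5 / (2 × 0.994) = 27.92 ksi.
F'_nt = 1.3 F_nt − (F_nt / φF_nv) f_rv = 1.3·113 − (113/(0.75·84))·27.92 = 96.83 ksi, capped at F_nt → F'_nt = 96.83 ksi.
R_n = F'_nt · A_b · n = 96.83 × 0.994 × 2 = 192.5 kips.
Design strength φR_n = 0.75 × 192.5 = 144 kips.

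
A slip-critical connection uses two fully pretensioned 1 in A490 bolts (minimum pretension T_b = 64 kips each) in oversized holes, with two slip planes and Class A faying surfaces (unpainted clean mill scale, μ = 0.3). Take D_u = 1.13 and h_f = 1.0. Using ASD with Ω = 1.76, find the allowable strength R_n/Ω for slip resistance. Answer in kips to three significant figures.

R_n = μ · D_u · h_f · T_b · n_s · n_b = 0.3 × 1.13 × 1.0 × 64 × 2 × 2 = 86.78 kips.
Allowable strength R_n/Ω = 86.78 / 1.76 = 49.3 kips.

49.3 kips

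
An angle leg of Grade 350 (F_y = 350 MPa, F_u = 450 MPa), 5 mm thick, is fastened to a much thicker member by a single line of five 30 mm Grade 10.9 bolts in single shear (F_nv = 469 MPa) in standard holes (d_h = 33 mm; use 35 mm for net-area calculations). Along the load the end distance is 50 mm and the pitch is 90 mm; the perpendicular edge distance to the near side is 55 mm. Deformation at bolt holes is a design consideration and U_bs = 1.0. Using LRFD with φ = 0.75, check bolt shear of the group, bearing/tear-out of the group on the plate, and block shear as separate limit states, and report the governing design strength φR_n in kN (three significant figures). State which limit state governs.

Bolt shear: A_b = π·30²/4 = 706.9 mm²; R_n = 469 × 706.9 × 5 × 1 / 1000 = 1658 kN → 0.75 × 1658 = 1240 kN.
Bearing: edge l_c = 33.5, r_n = 90.45 kN; interior l_c = 57, r_n = 153.9 kN; R_n = 90.45 + 4·153.9 = 706 kN → 530 kN.
Block shear: A_gv = 2050, A_nv = 1262, A_nt = 187.5 mm²; R_n = min(0.6F_uA_nv, 0.6F_yA_gv) + U_bs·F_u·A_nt = 425.2 kN → 319 kN.
Block shear governs: 319 kN.

319 kN (block shear governs)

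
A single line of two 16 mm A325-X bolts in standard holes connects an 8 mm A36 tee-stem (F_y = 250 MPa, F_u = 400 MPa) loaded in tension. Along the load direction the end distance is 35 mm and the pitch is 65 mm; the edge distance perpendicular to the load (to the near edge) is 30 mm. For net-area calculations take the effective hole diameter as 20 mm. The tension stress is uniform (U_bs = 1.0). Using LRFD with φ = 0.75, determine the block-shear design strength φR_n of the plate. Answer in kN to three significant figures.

138 kN

Shear plane L_v = 35 + 1·65 = 100 mm; A_gv = 100 × 8 = 800 mm².
A_nv = (100 − 1.5·20) × 8 = 560 mm².
A_nt = (30 − 0.5·20) × 8 = 160 mm².
0.6 F_u A_nv = 134.4 kN; 0.6 F_y A_gv = 120 kN → shear yielding governs the shear term.
R_n = 120 + 1.0 × 400 × 160 / 1000 = 184 kN.
Design strength φR_n = 0.75 × 184 = 138 kN.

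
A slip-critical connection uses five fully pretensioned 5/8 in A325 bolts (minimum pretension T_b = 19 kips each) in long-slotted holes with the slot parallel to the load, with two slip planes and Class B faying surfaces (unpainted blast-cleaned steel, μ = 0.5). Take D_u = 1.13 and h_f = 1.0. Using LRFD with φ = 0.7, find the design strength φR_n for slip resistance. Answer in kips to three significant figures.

R_n = μ · D_u · h_f · T_b · n_s · n_b = 0.5 × 1.13 × 1.0 × 19 × 2 × 5 = 107.3 kips.
Design strength φR_n = 0.7 × 107.3 = 75.1 kips.

75.1 kips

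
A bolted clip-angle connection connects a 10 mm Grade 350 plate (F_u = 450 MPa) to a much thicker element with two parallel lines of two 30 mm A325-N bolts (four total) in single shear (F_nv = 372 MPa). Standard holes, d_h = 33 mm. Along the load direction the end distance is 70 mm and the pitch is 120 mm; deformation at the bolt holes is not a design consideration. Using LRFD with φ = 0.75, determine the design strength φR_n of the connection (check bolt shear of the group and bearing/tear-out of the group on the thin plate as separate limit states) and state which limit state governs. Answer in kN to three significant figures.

789 kN (bolt shear governs)

Bolt shear: A_b = π·30²/4 = 706.9 mm²; R_n = 372 × 706.9 × 4 × 1 / 1000 = 1052 kN → 0.75 × 1052 = 789 kN.
Bearing (1.5 l_c t F_u ≤ 3.0 d t F_u): upper limit = 3.0·30·10·450 / 1000 = 405 kN.
  Edge l_c = 70 − 33/2 = 53.5 → r_n = 361.1 kN; interior l_c = 120 − 33 = 87 → r_n = 405 kN.
  R_n,bearing = 2·361.1 + 2·405 = 1532 kN → 0.75 × 1532 = 1150 kN.
Bolt shear governs: 789 kN.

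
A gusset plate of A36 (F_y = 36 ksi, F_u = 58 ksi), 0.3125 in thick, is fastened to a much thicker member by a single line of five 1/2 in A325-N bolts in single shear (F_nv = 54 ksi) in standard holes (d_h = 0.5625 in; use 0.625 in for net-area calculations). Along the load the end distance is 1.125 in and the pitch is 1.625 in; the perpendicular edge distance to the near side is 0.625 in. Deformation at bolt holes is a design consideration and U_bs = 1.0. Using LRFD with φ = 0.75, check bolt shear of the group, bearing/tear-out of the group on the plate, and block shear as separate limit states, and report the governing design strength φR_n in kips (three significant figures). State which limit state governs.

39.8 kips (bolt shear governs)

Bolt shear: A_b = π·0.5²/4 = 0.1963 in²; R_n = 54 × 0.1963 × 5 × 1 = 53.01 kips → 0.75 × 53.01 = 39.8 kips.
Bearing: edge l_c = 0.8438, r_n = 18.35 kips; interior l_c = 1.062, r_n = 21.75 kips; R_n = 18.35 + 4·21.75 = 105.4 kips → 79 kips.
Block shear: A_gv = 2.383, A_nv = 1.504, A_nt = 0.09766 in²; R_n = min(0.6F_uA_nv, 0.6F_yA_gv) + U_bs·F_u·A_nt = 57.13 kips → 42.8 kips.
Bolt shear governs: 39.8 kips.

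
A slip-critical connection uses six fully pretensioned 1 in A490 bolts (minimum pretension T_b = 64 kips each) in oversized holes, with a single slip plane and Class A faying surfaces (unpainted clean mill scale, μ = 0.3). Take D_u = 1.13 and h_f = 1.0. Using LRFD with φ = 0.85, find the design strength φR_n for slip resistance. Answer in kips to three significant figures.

R_n = μ · D_u · h_f · T_b · n_s · n_b = 0.3 × 1.13 × 1.0 × 64 × 1 × 6 = 130.2 kips.
Design strength φR_n = 0.85 × 130.2 = 111 kips.

111 kips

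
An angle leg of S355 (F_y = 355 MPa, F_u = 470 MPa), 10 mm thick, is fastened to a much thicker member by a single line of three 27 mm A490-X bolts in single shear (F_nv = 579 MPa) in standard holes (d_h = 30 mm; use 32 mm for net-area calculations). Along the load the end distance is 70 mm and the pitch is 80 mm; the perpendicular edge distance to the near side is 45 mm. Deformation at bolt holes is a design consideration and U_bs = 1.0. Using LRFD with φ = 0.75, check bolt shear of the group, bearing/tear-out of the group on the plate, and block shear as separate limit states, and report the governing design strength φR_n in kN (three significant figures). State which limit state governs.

419 kN (block shear governs)

Bolt shear: A_b = π·27²/4 = 572.6 mm²; R_n = 579 × 572.6 × 3 × 1 / 1000 = 994.5 kN → 0.75 × 994.5 = 746 kN.
Bearing: edge l_c = 55, r_n = 304.6 kN; interior l_c = 50, r_n = 282 kN; R_n = 304.6 + 2·282 = 868.6 kN → 651 kN.
Block shear: A_gv = 2300, A_nv = 1500, A_nt = 290 mm²; R_n = min(0.6F_uA_nv, 0.6F_yA_gv) + U_bs·F_u·A_nt = 559.3 kN → 419 kN.
Block shear governs: 419 kN.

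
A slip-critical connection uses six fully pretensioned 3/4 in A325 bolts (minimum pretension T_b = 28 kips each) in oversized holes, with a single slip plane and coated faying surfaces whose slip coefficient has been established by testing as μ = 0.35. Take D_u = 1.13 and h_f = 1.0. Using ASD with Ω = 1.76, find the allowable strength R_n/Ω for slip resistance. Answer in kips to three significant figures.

37.8 kips

R_n = μ · D_u · h_f · T_b · n_s · n_b = 0.35 × 1.13 × 1.0 × 28 × 1 × 6 = 66.44 kips.
Allowable strength R_n/Ω = 66.44 / 1.76 = 37.8 kips.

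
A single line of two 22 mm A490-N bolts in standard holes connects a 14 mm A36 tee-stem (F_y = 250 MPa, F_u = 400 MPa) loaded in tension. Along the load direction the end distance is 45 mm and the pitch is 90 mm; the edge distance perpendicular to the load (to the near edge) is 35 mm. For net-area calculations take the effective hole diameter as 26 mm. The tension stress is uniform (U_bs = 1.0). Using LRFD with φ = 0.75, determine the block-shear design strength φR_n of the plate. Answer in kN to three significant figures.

Shear plane L_v = 45 + 1·90 = 135 mm; A_gv = 135 × 14 = 1890 mm².
A_nv = (135 − 1.5·26) × 14 = 1344 mm².
A_nt = (35 − 0.5·26) × 14 = 308 mm².
0.6 F_u A_nv = 322.6 kN; 0.6 F_y A_gv = 283.5 kN → shear yielding governs the shear term.
R_n = 283.5 + 1.0 × 400 × 308 / 1000 = 406.7 kN.
Design strength φR_n = 0.75 × 406.7 = 305 kN.

305 kN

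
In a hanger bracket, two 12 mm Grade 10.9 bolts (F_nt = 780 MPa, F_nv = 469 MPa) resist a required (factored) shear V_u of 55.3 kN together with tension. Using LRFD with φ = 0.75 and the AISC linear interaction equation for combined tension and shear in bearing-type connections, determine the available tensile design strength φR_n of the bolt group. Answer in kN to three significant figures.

A_b = π·12²/4 = 113.1 mm²; f_rv = 55.3 × 1000 / (2 × 113.1) = 244.5 MPa.
F'_nt = 1.3 F_nt − (F_nt / φF_nv) f_rv = 1.3·780 − (780/(0.75·469))·244.5 = 471.9 MPa, capped at F_nt → F'_nt = 471.9 MPa.
R_n = F'_nt · A_b · n = 471.9 × 113.1 × 2 / 1000 = 106.7 kN.
Design strength φR_n = 0.75 × 106.7 = 80.1 kN.

80.1 kN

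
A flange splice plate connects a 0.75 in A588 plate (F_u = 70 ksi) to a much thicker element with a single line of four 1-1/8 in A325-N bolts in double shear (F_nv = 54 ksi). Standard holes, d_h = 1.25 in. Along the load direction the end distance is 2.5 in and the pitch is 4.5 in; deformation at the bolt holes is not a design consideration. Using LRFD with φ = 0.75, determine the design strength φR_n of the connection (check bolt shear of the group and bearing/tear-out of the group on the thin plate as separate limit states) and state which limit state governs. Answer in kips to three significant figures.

Bolt shear: A_b = π·1.125²/4 = 0.994 in²; R_n = 54 × 0.994 × 4 × 2 = 429.4 kips → 0.75 × 429.4 = 322 kips.
Bearing (1.5 l_c t F_u ≤ 3.0 d t F_u): upper limit = 3.0·1.125·0.75·70 = 177.2 kips.
  Edge l_c = 2.5 − 1.25/2 = 1.875 → r_n = 147.7 kips; interior l_c = 4.5 − 1.25 = 3.25 → r_n = 177.2 kips.
  R_n,bearing = 1·147.7 + 3·177.2 = 679.2 kips → 0.75 × 679.2 = 509 kips.
Bolt shear governs: 322 kips.

322 kips (bolt shear governs)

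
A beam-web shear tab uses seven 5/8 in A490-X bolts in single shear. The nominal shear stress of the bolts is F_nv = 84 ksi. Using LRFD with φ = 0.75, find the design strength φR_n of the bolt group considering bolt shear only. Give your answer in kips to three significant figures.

A_b = π × 0.625² / 4 = 0.3068 in².
R_n = F_nv · A_b · n · n_s = 84 × 0.3068 × 7 × 1 = 180.4 kips.
Design strength φR_n = 0.75 × 180.4 = 135 kips.

135 kips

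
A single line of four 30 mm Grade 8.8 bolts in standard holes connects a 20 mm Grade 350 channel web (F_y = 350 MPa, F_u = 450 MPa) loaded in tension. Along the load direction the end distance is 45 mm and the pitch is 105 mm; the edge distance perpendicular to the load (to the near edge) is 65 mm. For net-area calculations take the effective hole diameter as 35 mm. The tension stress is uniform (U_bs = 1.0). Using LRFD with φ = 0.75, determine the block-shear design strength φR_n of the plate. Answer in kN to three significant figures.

Shear plane L_v = 45 + 3·105 = 360 mm; A_gv = 360 × 20 = 7200 mm².
A_nv = (360 − 3.5·35) × 20 = 4750 mm².
A_nt = (65 − 0.5·35) × 20 = 950 mm².
0.6 F_u A_nv = 1282 kN; 0.6 F_y A_gv = 1512 kN → shear rupture governs the shear term.
R_n = 1282 + 1.0 × 450 × 950 / 1000 = 1710 kN.
Design strength φR_n = 0.75 × 1710 = 1280 kN.

1280 kN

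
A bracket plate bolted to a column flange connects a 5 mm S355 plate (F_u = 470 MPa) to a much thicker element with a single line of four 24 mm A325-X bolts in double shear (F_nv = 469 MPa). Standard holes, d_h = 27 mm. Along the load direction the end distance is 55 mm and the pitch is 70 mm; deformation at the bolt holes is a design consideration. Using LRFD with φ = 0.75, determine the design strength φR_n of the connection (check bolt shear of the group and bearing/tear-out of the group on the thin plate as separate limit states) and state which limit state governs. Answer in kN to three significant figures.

361 kN (bearing governs)

Bolt shear: A_b = π·24²/4 = 452.4 mm²; R_n = 469 × 452.4 × 4 × 2 / 1000 = 1697 kN → 0.75 × 1697 = 1270 kN.
Bearing (1.2 l_c t F_u ≤ 2.4 d t F_u): upper limit = 2.4·24·5·470 / 1000 = 135.4 kN.
  Edge l_c = 55 − 27/2 = 41.5 → r_n = 117 kN; interior l_c = 70 − 27 = 43 → r_n = 121.3 kN.
  R_n,bearing = 1·117 + 3·121.3 = 480.8 kN → 0.75 × 480.8 = 361 kN.
Bearing governs: 361 kN.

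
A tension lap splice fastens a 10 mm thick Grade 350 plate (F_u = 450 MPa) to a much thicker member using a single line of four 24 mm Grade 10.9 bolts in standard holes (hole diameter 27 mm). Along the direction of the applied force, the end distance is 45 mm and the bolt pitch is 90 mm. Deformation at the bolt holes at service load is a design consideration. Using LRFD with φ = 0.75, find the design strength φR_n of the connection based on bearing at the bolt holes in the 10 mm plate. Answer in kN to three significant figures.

711 kN

Per bolt r_n = 1.2 l_c t F_u ≤ 2.4 d t F_u; upper limit = 2.4 × 24 × 10 × 450 / 1000 = 259.2 kN.
Edge bolt: l_c = 45 − 27/2 = 31.5 mm → 1.2 × 31.5 × 10 × 450 / 1000 = 170.1 → r_n = 170.1 kN.
Interior bolts: l_c = 90 − 27 = 63 mm → 1.2 × 63 × 10 × 450 / 1000 = 340.2 → r_n = 259.2 kN.
R_n = 1 × 170.1 + 3 × 259.2 = 947.7 kN.
Design strength φR_n = 0.75 × 947.7 = 711 kN.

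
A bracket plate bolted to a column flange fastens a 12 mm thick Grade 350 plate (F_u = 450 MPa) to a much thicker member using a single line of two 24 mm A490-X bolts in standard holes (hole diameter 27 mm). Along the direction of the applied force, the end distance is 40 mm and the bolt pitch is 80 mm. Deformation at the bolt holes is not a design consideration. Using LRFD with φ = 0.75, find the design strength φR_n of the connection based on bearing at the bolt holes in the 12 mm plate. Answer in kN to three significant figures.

Per bolt r_n = 1.5 l_c t F_u ≤ 3.0 d t F_u; upper limit = 3.0 × 24 × 12 × 450 / 1000 = 388.8 kN.
Edge bolt: l_c = 40 − 27/2 = 26.5 mm → 1.5 × 26.5 × 12 × 450 / 1000 = 214.7 → r_n = 214.7 kN.
Interior bolts: l_c = 80 − 27 = 53 mm → 1.5 × 53 × 12 × 450 / 1000 = 429.3 → r_n = 388.8 kN.
R_n = 1 × 214.7 + 1 × 388.8 = 603.5 kN.
Design strength φR_n = 0.75 × 603.5 = 453 kN.

453 kN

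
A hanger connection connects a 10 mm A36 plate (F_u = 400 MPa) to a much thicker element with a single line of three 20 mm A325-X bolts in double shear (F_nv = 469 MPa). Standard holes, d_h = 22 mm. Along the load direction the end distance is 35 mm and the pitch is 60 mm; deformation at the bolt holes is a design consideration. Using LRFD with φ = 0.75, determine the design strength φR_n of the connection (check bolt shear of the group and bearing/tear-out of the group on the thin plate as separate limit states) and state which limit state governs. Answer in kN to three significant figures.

360 kN (bearing governs)

Bolt shear: A_b = π·20²/4 = 314.2 mm²; R_n = 469 × 314.2 × 3 × 2 / 1000 = 884 kN → 0.75 × 884 = 663 kN.
Bearing (1.2 l_c t F_u ≤ 2.4 d t F_u): upper limit = 2.4·20·10·400 / 1000 = 192 kN.
  Edge l_c = 35 − 22/2 = 24 → r_n = 115.2 kN; interior l_c = 60 − 22 = 38 → r_n = 182.4 kN.
  R_n,bearing = 1·115.2 + 2·182.4 = 480 kN → 0.75 × 480 = 360 kN.
Bearing governs: 360 kN.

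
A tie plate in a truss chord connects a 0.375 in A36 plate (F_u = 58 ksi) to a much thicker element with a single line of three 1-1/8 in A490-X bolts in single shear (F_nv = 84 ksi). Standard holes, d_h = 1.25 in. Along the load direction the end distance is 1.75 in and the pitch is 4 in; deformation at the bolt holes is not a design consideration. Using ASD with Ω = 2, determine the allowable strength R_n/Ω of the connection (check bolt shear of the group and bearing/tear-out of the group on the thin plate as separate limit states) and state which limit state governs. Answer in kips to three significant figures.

91.8 kips (bearing governs)

Bolt shear: A_b = π·1.125²/4 = 0.994 in²; R_n = 84 × 0.994 × 3 × 1 = 250.5 kips → 250.5 / 2 = 125 kips.
Bearing (1.5 l_c t F_u ≤ 3.0 d t F_u): upper limit = 3.0·1.125·0.375·58 = 73.41 kips.
  Edge l_c = 1.75 − 1.25/2 = 1.125 → r_n = 36.7 kips; interior l_c = 4 − 1.25 = 2.75 → r_n = 73.41 kips.
  R_n,bearing = 1·36.7 + 2·73.41 = 183.5 kips → 183.5 / 2 = 91.8 kips.
Bearing governs: 91.8 kips.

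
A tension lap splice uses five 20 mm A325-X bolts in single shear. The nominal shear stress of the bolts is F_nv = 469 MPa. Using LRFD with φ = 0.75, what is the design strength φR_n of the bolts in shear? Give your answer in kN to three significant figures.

A_b = π × 20² / 4 = 314.2 mm².
R_n = F_nv · A_b · n · n_s = 469 × 314.2 × 5 × 1 / 1000 = 736.7 kN.
Design strength φR_n = 0.75 × 736.7 = 553 kN.

553 kN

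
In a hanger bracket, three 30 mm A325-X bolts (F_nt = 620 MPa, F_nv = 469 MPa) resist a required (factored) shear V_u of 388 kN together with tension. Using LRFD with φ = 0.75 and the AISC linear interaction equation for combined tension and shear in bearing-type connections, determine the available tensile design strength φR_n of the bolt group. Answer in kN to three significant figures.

A_b = π·30²/4 = 706.9 mm²; f_rv = 388 × 1000 / (3 × 706.9) = 183 MPa.
F'_nt = 1.3 F_nt − (F_nt / φF_nv) f_rv = 1.3·620 − (620/(0.75·469))·183 = 483.5 MPa, capped at F_nt → F'_nt = 483.5 MPa.
R_n = F'_nt · A_b · n = 483.5 × 706.9 × 3 / 1000 = 1025 kN.
Design strength φR_n = 0.75 × 1025 = 769 kN.

769 kN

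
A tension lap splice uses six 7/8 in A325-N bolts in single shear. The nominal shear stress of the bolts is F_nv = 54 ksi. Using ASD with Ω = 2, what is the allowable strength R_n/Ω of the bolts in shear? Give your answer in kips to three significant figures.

A_b = π × 0.875² / 4 = 0.6013 in².
R_n = F_nv · A_b · n · n_s = 54 × 0.6013 × 6 × 1 = 194.8 kips.
Allowable strength R_n/Ω = 194.8 / 2 = 97.4 kips.

97.4 kips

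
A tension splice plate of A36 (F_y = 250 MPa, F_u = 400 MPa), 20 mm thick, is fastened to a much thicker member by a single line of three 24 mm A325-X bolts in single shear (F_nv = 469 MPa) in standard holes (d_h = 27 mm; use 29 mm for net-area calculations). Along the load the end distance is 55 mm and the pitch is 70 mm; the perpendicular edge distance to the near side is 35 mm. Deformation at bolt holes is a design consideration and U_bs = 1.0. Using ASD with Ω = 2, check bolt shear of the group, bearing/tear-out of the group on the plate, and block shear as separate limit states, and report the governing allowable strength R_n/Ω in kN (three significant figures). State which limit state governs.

Bolt shear: A_b = π·24²/4 = 452.4 mm²; R_n = 469 × 452.4 × 3 × 1 / 1000 = 636.5 kN → 636.5 / 2 = 318 kN.
Bearing: edge l_c = 41.5, r_n = 398.4 kN; interior l_c = 43, r_n = 412.8 kN; R_n = 398.4 + 2·412.8 = 1224 kN → 612 kN.
Block shear: A_gv = 3900, A_nv = 2450, A_nt = 410 mm²; R_n = min(0.6F_uA_nv, 0.6F_yA_gv) + U_bs·F_u·A_nt = 749 kN → 374 kN.
Bolt shear governs: 318 kN.

318 kN (bolt shear governs)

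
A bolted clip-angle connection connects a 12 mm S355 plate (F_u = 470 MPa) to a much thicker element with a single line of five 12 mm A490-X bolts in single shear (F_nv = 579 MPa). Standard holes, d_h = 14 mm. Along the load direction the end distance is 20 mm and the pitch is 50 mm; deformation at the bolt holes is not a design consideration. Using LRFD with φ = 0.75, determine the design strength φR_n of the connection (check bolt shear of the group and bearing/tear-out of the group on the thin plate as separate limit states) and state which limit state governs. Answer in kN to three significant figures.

246 kN (bolt shear governs)

Bolt shear: A_b = π·12²/4 = 113.1 mm²; R_n = 579 × 113.1 × 5 × 1 / 1000 = 327.4 kN → 0.75 × 327.4 = 246 kN.
Bearing (1.5 l_c t F_u ≤ 3.0 d t F_u): upper limit = 3.0·12·12·470 / 1000 = 203 kN.
  Edge l_c = 20 − 14/2 = 13 → r_n = 110 kN; interior l_c = 50 − 14 = 36 → r_n = 203 kN.
  R_n,bearing = 1·110 + 4·203 = 922.1 kN → 0.75 × 922.1 = 692 kN.
Bolt shear governs: 246 kN.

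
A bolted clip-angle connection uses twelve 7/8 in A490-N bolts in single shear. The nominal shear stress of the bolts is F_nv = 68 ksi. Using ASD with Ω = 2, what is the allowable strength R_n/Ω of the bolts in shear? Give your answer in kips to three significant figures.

A_b = π × 0.875² / 4 = 0.6013 in².
R_n = F_nv · A_b · n · n_s = 68 × 0.6013 × 12 × 1 = 490.7 kips.
Allowable strength R_n/Ω = 490.7 / 2 = 245 kips.

245 kips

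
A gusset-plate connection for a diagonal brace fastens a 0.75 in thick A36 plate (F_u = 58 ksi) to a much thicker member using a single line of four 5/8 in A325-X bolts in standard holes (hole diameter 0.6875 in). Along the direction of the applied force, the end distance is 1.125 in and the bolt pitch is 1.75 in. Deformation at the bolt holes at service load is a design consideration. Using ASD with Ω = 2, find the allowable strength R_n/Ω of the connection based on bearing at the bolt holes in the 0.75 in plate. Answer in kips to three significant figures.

Per bolt r_n = 1.2 l_c t F_u ≤ 2.4 d t F_u; upper limit = 2.4 × 0.625 × 0.75 × 58 = 65.25 kips.
Edge bolt: l_c = 1.125 − 0.6875/2 = 0.7812 in → 1.2 × 0.7812 × 0.75 × 58 = 40.78 → r_n = 40.78 kips.
Interior bolts: l_c = 1.75 − 0.6875 = 1.062 in → 1.2 × 1.062 × 0.75 × 58 = 55.46 → r_n = 55.46 kips.
R_n = 1 × 40.78 + 3 × 55.46 = 207.2 kips.
Allowable strength R_n/Ω = 207.2 / 2 = 104 kips.

104 kips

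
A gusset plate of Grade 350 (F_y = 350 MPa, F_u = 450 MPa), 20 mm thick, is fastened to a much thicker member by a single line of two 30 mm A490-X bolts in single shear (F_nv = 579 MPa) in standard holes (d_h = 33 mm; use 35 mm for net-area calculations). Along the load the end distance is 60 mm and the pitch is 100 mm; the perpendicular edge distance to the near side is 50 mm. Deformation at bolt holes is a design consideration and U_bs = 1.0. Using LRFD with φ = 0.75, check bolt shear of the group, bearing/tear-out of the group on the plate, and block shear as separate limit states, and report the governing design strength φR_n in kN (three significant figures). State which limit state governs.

Bolt shear: A_b = π·30²/4 = 706.9 mm²; R_n = 579 × 706.9 × 2 × 1 / 1000 = 818.5 kN → 0.75 × 818.5 = 614 kN.
Bearing: edge l_c = 43.5, r_n = 469.8 kN; interior l_c = 67, r_n = 648 kN; R_n = 469.8 + 1·648 = 1118 kN → 838 kN.
Block shear: A_gv = 3200, A_nv = 2150, A_nt = 650 mm²; R_n = min(0.6F_uA_nv, 0.6F_yA_gv) + U_bs·F_u·A_nt = 873 kN → 655 kN.
Bolt shear governs: 614 kN.

614 kN (bolt shear governs)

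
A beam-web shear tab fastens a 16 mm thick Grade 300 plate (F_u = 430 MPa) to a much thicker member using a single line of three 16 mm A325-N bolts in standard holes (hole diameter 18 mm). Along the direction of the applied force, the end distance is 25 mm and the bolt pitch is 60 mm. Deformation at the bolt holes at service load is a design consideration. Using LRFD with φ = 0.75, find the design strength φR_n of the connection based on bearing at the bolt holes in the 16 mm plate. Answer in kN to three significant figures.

Per bolt r_n = 1.2 l_c t F_u ≤ 2.4 d t F_u; upper limit = 2.4 × 16 × 16 × 430 / 1000 = 264.2 kN.
Edge bolt: l_c = 25 − 18/2 = 16 mm → 1.2 × 16 × 16 × 430 / 1000 = 132.1 → r_n = 132.1 kN.
Interior bolts: l_c = 60 − 18 = 42 mm → 1.2 × 42 × 16 × 430 / 1000 = 346.8 → r_n = 264.2 kN.
R_n = 1 × 132.1 + 2 × 264.2 = 660.5 kN.
Design strength φR_n = 0.75 × 660.5 = 495 kN.

495 kN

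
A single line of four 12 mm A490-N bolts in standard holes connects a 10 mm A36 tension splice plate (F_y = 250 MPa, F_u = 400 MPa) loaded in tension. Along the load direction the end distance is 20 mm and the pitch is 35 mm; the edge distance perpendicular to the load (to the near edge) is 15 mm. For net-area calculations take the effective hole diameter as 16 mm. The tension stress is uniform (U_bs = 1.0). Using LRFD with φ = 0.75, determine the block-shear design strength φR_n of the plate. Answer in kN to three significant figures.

145 kN

Shear plane L_v = 20 + 3·35 = 125 mm; A_gv = 125 × 10 = 1250 mm².
A_nv = (125 − 3.5·16) × 10 = 690 mm².
A_nt = (15 − 0.5·16) × 10 = 70 mm².
0.6 F_u A_nv = 165.6 kN; 0.6 F_y A_gv = 187.5 kN → shear rupture governs the shear term.
R_n = 165.6 + 1.0 × 400 × 70 / 1000 = 193.6 kN.
Design strength φR_n = 0.75 × 193.6 = 145 kN.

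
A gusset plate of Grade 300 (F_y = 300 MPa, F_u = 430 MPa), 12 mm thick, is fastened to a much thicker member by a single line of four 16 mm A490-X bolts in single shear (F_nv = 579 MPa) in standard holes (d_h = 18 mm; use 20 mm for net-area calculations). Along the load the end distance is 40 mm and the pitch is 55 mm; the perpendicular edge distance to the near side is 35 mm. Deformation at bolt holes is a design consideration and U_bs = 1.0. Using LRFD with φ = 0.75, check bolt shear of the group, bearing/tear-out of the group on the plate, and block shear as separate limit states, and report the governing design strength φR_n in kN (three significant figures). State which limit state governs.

Bolt shear: A_b = π·16²/4 = 201.1 mm²; R_n = 579 × 201.1 × 4 × 1 / 1000 = 465.7 kN → 0.75 × 465.7 = 349 kN.
Bearing: edge l_c = 31, r_n = 192 kN; interior l_c = 37, r_n = 198.1 kN; R_n = 192 + 3·198.1 = 786.4 kN → 590 kN.
Block shear: A_gv = 2460, A_nv = 1620, A_nt = 300 mm²; R_n = min(0.6F_uA_nv, 0.6F_yA_gv) + U_bs·F_u·A_nt = 547 kN → 410 kN.
Bolt shear governs: 349 kN.

349 kN (bolt shear governs)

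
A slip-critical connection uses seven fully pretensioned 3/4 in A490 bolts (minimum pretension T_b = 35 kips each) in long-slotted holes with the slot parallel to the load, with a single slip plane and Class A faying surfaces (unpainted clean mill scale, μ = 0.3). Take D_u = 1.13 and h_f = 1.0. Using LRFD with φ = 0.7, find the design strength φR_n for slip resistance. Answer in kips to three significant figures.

58.1 kips

R_n = μ · D_u · h_f · T_b · n_s · n_b = 0.3 × 1.13 × 1.0 × 35 × 1 × 7 = 83.05 kips.
Design strength φR_n = 0.7 × 83.05 = 58.1 kips.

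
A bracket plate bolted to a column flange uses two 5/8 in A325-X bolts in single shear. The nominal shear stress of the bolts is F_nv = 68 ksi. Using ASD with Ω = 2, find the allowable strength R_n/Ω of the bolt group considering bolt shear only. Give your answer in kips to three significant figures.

A_b = π × 0.625² / 4 = 0.3068 in².
R_n = F_nv · A_b · n · n_s = 68 × 0.3068 × 2 × 1 = 41.72 kips.
Allowable strength R_n/Ω = 41.72 / 2 = 20.9 kips.

20.9 kips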